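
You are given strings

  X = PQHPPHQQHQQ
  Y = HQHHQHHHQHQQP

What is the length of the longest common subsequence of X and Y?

Let dp[i][j] be the LCS length of the first i characters of X and the first j characters of Y. dp[i][j] = dp[i-1][j-1]+1 when the i-th and j-th characters match, else max(dp[i-1][j], dp[i][j-1]).
    ·  H  Q  H  H  Q  H  H  H  Q  H  Q  Q  P
 ·  0  0  0  0  0  0  0  0  0  0  0  0  0  0
 P  0  0  0  0  0  0  0  0  0  0  0  0  0  1
 Q  0  0  1  1  1  1  1  1  1  1  1  1  1  1
 H  0  1  1  2  2  2  2  2  2  2  2  2  2  2
 P  0  1  1  2  2  2  2  2  2  2  2  2  2  3
 P  0  1  1  2  2  2  2  2  2  2  2  2  2  3
 H  0  1  1  2  3  3  3  3  3  3  3  3  3  3
 Q  0  1  2  2  3  4  4  4  4  4  4  4  4  4
 Q  0  1  2  2  3  4  4  4  4  5  5  5  5  5
 H  0  1  2  3  3  4  5  5  5  5  6  6  6  6
 Q  0  1  2  3  3  4  5  5  5  6  6  7  7  7
 Q  0  1  2  3  3  4  5  5  5  6  6  7  8  8
dp[11][13] = 8. One LCS (by backtracking along matches): QHHQQHQQ.

8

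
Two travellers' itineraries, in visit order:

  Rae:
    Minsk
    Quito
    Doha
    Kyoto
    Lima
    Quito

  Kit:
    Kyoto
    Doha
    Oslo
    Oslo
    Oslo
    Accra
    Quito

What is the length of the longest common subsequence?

2

Match Doha [3,2], Quito [6,7] — 2 stops in the same relative order in both. dp[6][7] = 2 confirms this is the maximum.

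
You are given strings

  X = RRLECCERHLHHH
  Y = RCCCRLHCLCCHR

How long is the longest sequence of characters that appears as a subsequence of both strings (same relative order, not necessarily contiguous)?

Taking R at X[1]=Y[1]; then C at X[5]=Y[3]; then C at X[6]=Y[4]; then R at X[8]=Y[5]; then H at X[9]=Y[7]; then L at X[10]=Y[9]; then H at X[11]=Y[12] gives a common subsequence of length 7, and the DP table's final entry dp[13][13] is also 7, so no common subsequence is longer.

7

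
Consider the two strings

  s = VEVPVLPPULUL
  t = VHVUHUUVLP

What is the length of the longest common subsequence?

Let dp[i][j] be the LCS length of the first i characters of s and the first j characters of t. dp[i][j] = dp[i-1][j-1]+1 when the i-th and j-th characters match, else max(dp[i-1][j], dp[i][j-1]).
    ·  V  H  V  U  H  U  U  V  L  P
 ·  0  0  0  0  0  0  0  0  0  0  0
 V  0  1  1  1  1  1  1  1  1  1  1
 E  0  1  1  1  1  1  1  1  1  1  1
 V  0  1  1  2  2  2  2  2  2  2  2
 P  0  1  1  2  2  2  2  2  2  2  3
 V  0  1  1  2  2  2  2  2  3  3  3
 L  0  1  1  2  2  2  2  2  3  4  4
 P  0  1  1  2  2  2  2  2  3  4  5
 P  0  1  1  2  2  2  2  2  3  4  5
 U  0  1  1  2  3  3  3  3  3  4  5
 L  0  1  1  2  3  3  3  3  3  4  5
 U  0  1  1  2  3  3  4  4  4  4  5
 L  0  1  1  2  3  3  4  4  4  5  5
dp[12][10] = 5. One LCS (by backtracking along matches): VVVLP.

5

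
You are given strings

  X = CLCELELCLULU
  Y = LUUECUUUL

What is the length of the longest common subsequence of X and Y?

Let dp[i][j] be the LCS length of the first i characters of X and the first j characters of Y. dp[i][j] = dp[i-1][j-1]+1 when the i-th and j-th characters match, else max(dp[i-1][j], dp[i][j-1]).
    ·  L  U  U  E  C  U  U  U  L
 ·  0  0  0  0  0  0  0  0  0  0
 C  0  0  0  0  0  1  1  1  1  1
 L  0  1  1  1  1  1  1  1  1  2
 C  0  1  1  1  1  2  2  2  2  2
 E  0  1  1  1  2  2  2  2  2  2
 L  0  1  1  1  2  2  2  2  2  3
 E  0  1  1  1  2  2  2  2  2  3
 L  0  1  1  1  2  2  2  2  2  3
 C  0  1  1  1  2  3  3  3  3  3
 L  0  1  1  1  2  3  3  3  3  4
 U  0  1  2  2  2  3  4  4  4  4
 L  0  1  2  2  2  3  4  4  4  5
 U  0  1  2  3  3  3  4  5  5  5
dp[12][9] = 5. One LCS (by backtracking along matches): LECUL.

5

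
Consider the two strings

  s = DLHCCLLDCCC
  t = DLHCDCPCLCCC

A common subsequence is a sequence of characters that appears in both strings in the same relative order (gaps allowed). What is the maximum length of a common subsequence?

One common subsequence of length 9: D [1,1] → L [2,2] → H [3,3] → C [4,6] → C [5,8] → L [7,9] → C [9,10] → C [10,11] → C [11,12]. The LCS DP gives dp[11][12] = 9, so this is optimal.

9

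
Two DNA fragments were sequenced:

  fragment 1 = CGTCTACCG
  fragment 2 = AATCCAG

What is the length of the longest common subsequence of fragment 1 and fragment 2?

4

One common subsequence of length 4: C [1,4], C [4,5], A [6,6], G [9,7], and the DP table's final entry dp[9][7] is also 4, so no common subsequence is longer.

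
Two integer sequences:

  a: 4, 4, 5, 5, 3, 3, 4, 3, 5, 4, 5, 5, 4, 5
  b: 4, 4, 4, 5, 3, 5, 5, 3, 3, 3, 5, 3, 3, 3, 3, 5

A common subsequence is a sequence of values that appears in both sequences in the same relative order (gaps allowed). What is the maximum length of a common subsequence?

Taking 4 at a[1]=b[2], 4 at a[2]=b[3], 5 at a[3]=b[6], 5 at a[4]=b[7], 3 at a[5]=b[8], 3 at a[6]=b[9], 3 at a[8]=b[10], 5 at a[9]=b[11], 5 at a[14]=b[16] gives a common subsequence of length 9. Since dp[14][16] = 9, nothing longer is possible.

9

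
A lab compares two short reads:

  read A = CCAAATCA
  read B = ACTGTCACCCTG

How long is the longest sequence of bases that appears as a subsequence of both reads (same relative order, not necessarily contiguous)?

4

One common subsequence of length 4: C (read A #1, read B #2), then C (read A #2, read B #6), then A (read A #3, read B #7), then T (read A #6, read B #11). dp[8][12] = 4 confirms this is the maximum.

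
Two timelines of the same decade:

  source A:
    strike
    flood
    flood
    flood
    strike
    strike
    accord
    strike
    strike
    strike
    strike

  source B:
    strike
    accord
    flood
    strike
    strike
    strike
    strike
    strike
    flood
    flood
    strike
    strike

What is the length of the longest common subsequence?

8

Taking strike (source A #1, source B #1) → flood (source A #2, source B #3) → strike (source A #5, source B #5) → strike (source A #6, source B #6) → strike (source A #8, source B #7) → strike (source A #9, source B #8) → strike (source A #10, source B #11) → strike (source A #11, source B #12) gives a common subsequence of length 8. Since dp[11][12] = 8, nothing longer is possible.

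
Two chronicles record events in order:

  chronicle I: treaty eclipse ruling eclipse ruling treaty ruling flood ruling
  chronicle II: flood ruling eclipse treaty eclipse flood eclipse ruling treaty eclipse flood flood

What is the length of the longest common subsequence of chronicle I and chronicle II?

6

Pick treaty (chronicle I #1, chronicle II #4) → eclipse (chronicle I #2, chronicle II #5) → eclipse (chronicle I #4, chronicle II #7) → ruling (chronicle I #5, chronicle II #8) → treaty (chronicle I #6, chronicle II #9) → flood (chronicle I #8, chronicle II #12); all 6 events appear in both, in order. Since dp[9][12] = 6, nothing longer is possible.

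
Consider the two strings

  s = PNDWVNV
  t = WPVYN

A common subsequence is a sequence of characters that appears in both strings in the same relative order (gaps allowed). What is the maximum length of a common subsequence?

Match P (s #1, t #2), then V (s #5, t #3), then N (s #6, t #5) — 3 characters in the same relative order in both. dp[7][5] = 3 confirms this is the maximum.

3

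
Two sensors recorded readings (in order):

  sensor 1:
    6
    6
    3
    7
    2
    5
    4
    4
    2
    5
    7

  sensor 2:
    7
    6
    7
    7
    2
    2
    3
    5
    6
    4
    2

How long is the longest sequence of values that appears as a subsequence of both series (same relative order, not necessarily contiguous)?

One common subsequence of length 6: 6 (sensor 1 #1, sensor 2 #2), 7 (sensor 1 #4, sensor 2 #4), 2 (sensor 1 #5, sensor 2 #6), 5 (sensor 1 #6, sensor 2 #8), 4 (sensor 1 #8, sensor 2 #10), 2 (sensor 1 #9, sensor 2 #11). The LCS DP gives dp[11][11] = 6, so this is optimal.

6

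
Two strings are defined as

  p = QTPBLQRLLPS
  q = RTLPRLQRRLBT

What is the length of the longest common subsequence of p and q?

Let dp[i][j] be the LCS length of the first i characters of p and the first j characters of q. dp[i][j] = dp[i-1][j-1]+1 when the i-th and j-th characters match, else max(dp[i-1][j], dp[i][j-1]).
    ·  R  T  L  P  R  L  Q  R  R  L  B  T
 ·  0  0  0  0  0  0  0  0  0  0  0  0  0
 Q  0  0  0  0  0  0  0  1  1  1  1  1  1
 T  0  0  1  1  1  1  1  1  1  1  1  1  2
 P  0  0  1  1  2  2  2  2  2  2  2  2  2
 B  0  0  1  1  2  2  2  2  2  2  2  3  3
 L  0  0  1  2  2  2  3  3  3  3  3  3  3
 Q  0  0  1  2  2  2  3  4  4  4  4  4  4
 R  0  1  1  2  2  3  3  4  5  5  5  5  5
 L  0  1  1  2  2  3  4  4  5  5  6  6  6
 L  0  1  1  2  2  3  4  4  5  5  6  6  6
 P  0  1  1  2  3  3  4  4  5  5  6  6  6
 S  0  1  1  2  3  3  4  4  5  5  6  6  6
dp[11][12] = 6. One LCS (by backtracking along matches): TPLQRL.

6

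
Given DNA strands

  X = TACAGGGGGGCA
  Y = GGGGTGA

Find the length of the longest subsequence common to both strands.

One common subsequence of length 6: G (X #5, Y #1); then G (X #6, Y #2); then G (X #7, Y #3); then G (X #8, Y #4); then G (X #10, Y #6); then A (X #12, Y #7), and the DP table's final entry dp[12][7] is also 6, so no common subsequence is longer.

6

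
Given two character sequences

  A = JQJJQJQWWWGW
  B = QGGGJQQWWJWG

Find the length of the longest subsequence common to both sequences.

Let dp[i][j] be the LCS length of the first i characters of A and the first j characters of B. dp[i][j] = dp[i-1][j-1]+1 when the i-th and j-th characters match, else max(dp[i-1][j], dp[i][j-1]).
    ·  Q  G  G  G  J  Q  Q  W  W  J  W  G
 ·  0  0  0  0  0  0  0  0  0  0  0  0  0
 J  0  0  0  0  0  1  1  1  1  1  1  1  1
 Q  0  1  1  1  1  1  2  2  2  2  2  2  2
 J  0  1  1  1  1  2  2  2  2  2  3  3  3
 J  0  1  1  1  1  2  2  2  2  2  3  3  3
 Q  0  1  1  1  1  2  3  3  3  3  3  3  3
 J  0  1  1  1  1  2  3  3  3  3  4  4  4
 Q  0  1  1  1  1  2  3  4  4  4  4  4  4
 W  0  1  1  1  1  2  3  4  5  5  5  5  5
 W  0  1  1  1  1  2  3  4  5  6  6  6  6
 W  0  1  1  1  1  2  3  4  5  6  6  7  7
 G  0  1  2  2  2  2  3  4  5  6  6  7  8
 W  0  1  2  2  2  2  3  4  5  6  6  7  8
dp[12][12] = 8. One LCS (by backtracking along matches): QJQQWWWG.

8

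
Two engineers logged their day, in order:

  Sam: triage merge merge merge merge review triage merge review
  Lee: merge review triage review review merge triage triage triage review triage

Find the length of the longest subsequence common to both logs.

Taking merge [5,1], then review [6,2], then triage [7,3], then merge [8,6], then review [9,10] gives a common subsequence of length 5. dp[9][11] = 5 confirms this is the maximum.

5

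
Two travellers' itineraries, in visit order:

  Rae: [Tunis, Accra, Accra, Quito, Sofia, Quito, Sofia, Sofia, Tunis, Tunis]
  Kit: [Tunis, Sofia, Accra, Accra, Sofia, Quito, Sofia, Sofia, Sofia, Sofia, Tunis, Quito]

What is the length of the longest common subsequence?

8

Match Tunis at Rae[1]=Kit[1] → Accra at Rae[2]=Kit[3] → Accra at Rae[3]=Kit[4] → Quito at Rae[4]=Kit[6] → Sofia at Rae[5]=Kit[8] → Sofia at Rae[7]=Kit[9] → Sofia at Rae[8]=Kit[10] → Tunis at Rae[9]=Kit[11] — 8 stops in the same relative order in both, and the DP table's final entry dp[10][12] is also 8, so no common subsequence is longer.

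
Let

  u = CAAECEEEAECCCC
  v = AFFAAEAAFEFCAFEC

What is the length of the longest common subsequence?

Pick A (u #2, v #7); then A (u #3, v #8); then E (u #4, v #10); then C (u #5, v #12); then A (u #9, v #13); then E (u #10, v #15); then C (u #14, v #16); all 7 characters appear in both, in order. dp[14][16] = 7 confirms this is the maximum.

7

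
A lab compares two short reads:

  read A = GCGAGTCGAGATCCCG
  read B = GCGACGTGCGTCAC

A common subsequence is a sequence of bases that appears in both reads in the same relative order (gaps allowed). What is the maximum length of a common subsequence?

11

One common subsequence of length 11: G at read A[1]=read B[1], C at read A[2]=read B[2], G at read A[3]=read B[3], A at read A[4]=read B[4], G at read A[5]=read B[6], T at read A[6]=read B[7], C at read A[7]=read B[9], G at read A[10]=read B[10], T at read A[12]=read B[11], C at read A[13]=read B[12], C at read A[15]=read B[14]. dp[16][14] = 11 confirms this is the maximum.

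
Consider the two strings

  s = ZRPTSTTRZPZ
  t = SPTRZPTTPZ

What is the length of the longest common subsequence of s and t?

6

Match Z at s[1]=t[5]; then P at s[3]=t[6]; then T at s[6]=t[7]; then T at s[7]=t[8]; then P at s[10]=t[9]; then Z at s[11]=t[10] — 6 characters in the same relative order in both. Since dp[11][10] = 6, nothing longer is possible.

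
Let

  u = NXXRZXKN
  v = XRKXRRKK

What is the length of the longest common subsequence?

One common subsequence of length 4: X (u #2, v #1) → X (u #3, v #4) → R (u #4, v #6) → K (u #7, v #8). Since dp[8][8] = 4, nothing longer is possible.

4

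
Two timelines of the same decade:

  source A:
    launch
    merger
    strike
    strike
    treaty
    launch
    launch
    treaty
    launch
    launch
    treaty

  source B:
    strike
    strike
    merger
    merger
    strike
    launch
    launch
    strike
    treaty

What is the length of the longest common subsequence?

Pick merger at source A[2]=source B[4]; then strike at source A[4]=source B[5]; then launch at source A[6]=source B[6]; then launch at source A[7]=source B[7]; then treaty at source A[11]=source B[9]; all 5 events appear in both, in order. dp[11][9] = 5 confirms this is the maximum.

5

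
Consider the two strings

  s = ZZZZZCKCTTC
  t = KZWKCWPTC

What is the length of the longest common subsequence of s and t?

5

Let dp[i][j] be the LCS length of the first i characters of s and the first j characters of t. dp[i][j] = dp[i-1][j-1]+1 when the i-th and j-th characters match, else max(dp[i-1][j], dp[i][j-1]).
    ·  K  Z  W  K  C  W  P  T  C
 ·  0  0  0  0  0  0  0  0  0  0
 Z  0  0  1  1  1  1  1  1  1  1
 Z  0  0  1  1  1  1  1  1  1  1
 Z  0  0  1  1  1  1  1  1  1  1
 Z  0  0  1  1  1  1  1  1  1  1
 Z  0  0  1  1  1  1  1  1  1  1
 C  0  0  1  1  1  2  2  2  2  2
 K  0  1  1  1  2  2  2  2  2  2
 C  0  1  1  1  2  3  3  3  3  3
 T  0  1  1  1  2  3  3  3  4  4
 T  0  1  1  1  2  3  3  3  4  4
 C  0  1  1  1  2  3  3  3  4  5
dp[11][9] = 5. One LCS (by backtracking along matches): ZKCTC.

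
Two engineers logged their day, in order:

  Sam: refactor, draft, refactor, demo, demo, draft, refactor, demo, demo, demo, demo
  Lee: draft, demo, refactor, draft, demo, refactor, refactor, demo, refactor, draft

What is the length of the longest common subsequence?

Taking refactor (Sam #1, Lee #3), draft (Sam #2, Lee #4), refactor (Sam #3, Lee #7), demo (Sam #4, Lee #8), draft (Sam #6, Lee #10) gives a common subsequence of length 5, and the DP table's final entry dp[11][10] is also 5, so no common subsequence is longer.

5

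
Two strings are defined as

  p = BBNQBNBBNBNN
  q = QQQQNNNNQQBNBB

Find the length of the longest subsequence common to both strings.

6

Match N at p[3]=q[8] → Q at p[4]=q[10] → B at p[5]=q[11] → N at p[6]=q[12] → B at p[8]=q[13] → B at p[10]=q[14] — 6 characters in the same relative order in both, and the DP table's final entry dp[12][14] is also 6, so no common subsequence is longer.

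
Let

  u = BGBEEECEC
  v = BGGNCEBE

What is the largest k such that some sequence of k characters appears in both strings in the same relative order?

One common subsequence of length 4: B at u[1]=v[1], then G at u[2]=v[3], then B at u[3]=v[7], then E at u[8]=v[8]. dp[9][8] = 4 confirms this is the maximum.

4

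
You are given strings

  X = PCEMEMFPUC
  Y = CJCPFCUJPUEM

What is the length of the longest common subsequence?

4

Taking P (X #1, Y #4); then C (X #2, Y #6); then E (X #5, Y #11); then M (X #6, Y #12) gives a common subsequence of length 4, and the DP table's final entry dp[10][12] is also 4, so no common subsequence is longer.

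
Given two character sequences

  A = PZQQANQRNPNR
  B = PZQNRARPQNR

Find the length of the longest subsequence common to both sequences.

Match P at A[1]=B[1], Z at A[2]=B[2], Q at A[3]=B[3], A at A[5]=B[6], R at A[8]=B[7], P at A[10]=B[8], N at A[11]=B[10], R at A[12]=B[11] — 8 characters in the same relative order in both. The LCS DP gives dp[12][11] = 8, so this is optimal.

8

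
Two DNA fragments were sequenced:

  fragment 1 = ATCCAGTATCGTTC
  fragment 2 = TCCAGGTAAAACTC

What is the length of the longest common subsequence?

10

Match T [2,1] → C [3,2] → C [4,3] → A [5,4] → G [6,6] → T [7,7] → A [8,11] → C [10,12] → T [13,13] → C [14,14] — 10 bases in the same relative order in both. The LCS DP gives dp[14][14] = 10, so this is optimal.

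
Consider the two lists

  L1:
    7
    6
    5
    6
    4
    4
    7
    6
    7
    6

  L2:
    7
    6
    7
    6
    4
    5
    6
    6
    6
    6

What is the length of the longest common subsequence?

6

Pick 7 [1,3], 6 [2,4], 5 [3,6], 6 [4,8], 6 [8,9], 6 [10,10]; all 6 values appear in both, in order. Since dp[10][10] = 6, nothing longer is possible.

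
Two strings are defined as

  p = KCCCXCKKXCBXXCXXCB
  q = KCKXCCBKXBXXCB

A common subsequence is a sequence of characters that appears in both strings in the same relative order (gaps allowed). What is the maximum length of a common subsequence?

11

Taking K at p[1]=q[1]; then C at p[2]=q[2]; then C at p[3]=q[5]; then C at p[4]=q[6]; then K at p[8]=q[8]; then X at p[9]=q[9]; then B at p[11]=q[10]; then X at p[15]=q[11]; then X at p[16]=q[12]; then C at p[17]=q[13]; then B at p[18]=q[14] gives a common subsequence of length 11. The LCS DP gives dp[18][14] = 11, so this is optimal.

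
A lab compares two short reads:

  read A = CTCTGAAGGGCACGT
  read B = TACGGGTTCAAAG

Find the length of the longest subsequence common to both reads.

8

Taking T [2,1]; then C [3,3]; then G [5,4]; then G [8,5]; then G [9,6]; then C [11,9]; then A [12,12]; then G [14,13] gives a common subsequence of length 8. dp[15][13] = 8 confirms this is the maximum.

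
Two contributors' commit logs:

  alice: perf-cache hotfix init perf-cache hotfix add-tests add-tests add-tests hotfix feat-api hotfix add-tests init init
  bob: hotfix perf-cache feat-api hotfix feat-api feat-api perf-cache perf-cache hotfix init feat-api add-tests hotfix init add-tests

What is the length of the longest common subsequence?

Pick perf-cache at alice[1]=bob[2]; then hotfix at alice[2]=bob[4]; then perf-cache at alice[4]=bob[8]; then hotfix at alice[5]=bob[9]; then add-tests at alice[8]=bob[12]; then hotfix at alice[9]=bob[13]; then add-tests at alice[12]=bob[15]; all 7 commits appear in both, in order. dp[14][15] = 7 confirms this is the maximum.

7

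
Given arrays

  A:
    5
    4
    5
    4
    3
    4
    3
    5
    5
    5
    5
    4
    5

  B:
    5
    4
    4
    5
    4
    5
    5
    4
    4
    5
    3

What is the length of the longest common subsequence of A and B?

8

Match 5 at A[1]=B[1]; then 4 at A[2]=B[3]; then 5 at A[3]=B[4]; then 4 at A[6]=B[5]; then 5 at A[8]=B[6]; then 5 at A[9]=B[7]; then 4 at A[12]=B[9]; then 5 at A[13]=B[10] — 8 values in the same relative order in both, and the DP table's final entry dp[13][11] is also 8, so no common subsequence is longer.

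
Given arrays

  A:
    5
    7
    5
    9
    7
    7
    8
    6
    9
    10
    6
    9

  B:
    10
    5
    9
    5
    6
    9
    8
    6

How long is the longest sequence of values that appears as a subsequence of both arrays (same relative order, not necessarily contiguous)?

Let dp[i][j] be the LCS length of the first i values of A and the first j values of B. dp[i][j] = dp[i-1][j-1]+1 when the i-th and j-th values match, else max(dp[i-1][j], dp[i][j-1]).
    · 10  5  9  5  6  9  8  6
 ·  0  0  0  0  0  0  0  0  0
 5  0  0  1  1  1  1  1  1  1
 7  0  0  1  1  1  1  1  1  1
 5  0  0  1  1  2  2  2  2  2
 9  0  0  1  2  2  2  3  3  3
 7  0  0  1  2  2  2  3  3  3
 7  0  0  1  2  2  2  3  3  3
 8  0  0  1  2  2  2  3  4  4
 6  0  0  1  2  2  3  3  4  5
 9  0  0  1  2  2  3  4  4  5
10  0  1  1  2  2  3  4  4  5
 6  0  1  1  2  2  3  4  4  5
 9  0  1  1  2  2  3  4  4  5
dp[12][8] = 5. One LCS (by backtracking along matches): 5, 5, 9, 8, 6.

5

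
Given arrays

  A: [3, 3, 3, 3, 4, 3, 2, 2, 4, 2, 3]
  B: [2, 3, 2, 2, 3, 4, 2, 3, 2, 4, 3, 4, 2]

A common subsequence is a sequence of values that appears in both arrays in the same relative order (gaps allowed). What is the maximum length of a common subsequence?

Match 3 (A #1, B #2), then 3 (A #2, B #5), then 3 (A #3, B #8), then 4 (A #5, B #10), then 3 (A #6, B #11), then 4 (A #9, B #12), then 2 (A #10, B #13) — 7 values in the same relative order in both. The LCS DP gives dp[11][13] = 7, so this is optimal.

7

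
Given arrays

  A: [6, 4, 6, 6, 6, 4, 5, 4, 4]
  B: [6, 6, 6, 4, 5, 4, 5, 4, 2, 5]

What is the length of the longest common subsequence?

7

Let dp[i][j] be the LCS length of the first i values of A and the first j values of B. dp[i][j] = dp[i-1][j-1]+1 when the i-th and j-th values match, else max(dp[i-1][j], dp[i][j-1]).
    ·  6  6  6  4  5  4  5  4  2  5
 ·  0  0  0  0  0  0  0  0  0  0  0
 6  0  1  1  1  1  1  1  1  1  1  1
 4  0  1  1  1  2  2  2  2  2  2  2
 6  0  1  2  2  2  2  2  2  2  2  2
 6  0  1  2  3  3  3  3  3  3  3  3
 6  0  1  2  3  3  3  3  3  3  3  3
 4  0  1  2  3  4  4  4  4  4  4  4
 5  0  1  2  3  4  5  5  5  5  5  5
 4  0  1  2  3  4  5  6  6  6  6  6
 4  0  1  2  3  4  5  6  6  7  7  7
dp[9][10] = 7. One LCS (by backtracking along matches): 6, 6, 6, 4, 5, 4, 4.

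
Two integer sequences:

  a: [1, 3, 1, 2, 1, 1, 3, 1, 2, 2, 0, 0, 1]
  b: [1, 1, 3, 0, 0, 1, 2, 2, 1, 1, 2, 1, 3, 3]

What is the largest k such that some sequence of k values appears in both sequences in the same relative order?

Pick 1 (a #1, b #2), then 3 (a #2, b #3), then 1 (a #3, b #6), then 2 (a #4, b #8), then 1 (a #6, b #9), then 1 (a #8, b #10), then 2 (a #10, b #11), then 1 (a #13, b #12); all 8 values appear in both, in order, and the DP table's final entry dp[13][14] is also 8, so no common subsequence is longer.

8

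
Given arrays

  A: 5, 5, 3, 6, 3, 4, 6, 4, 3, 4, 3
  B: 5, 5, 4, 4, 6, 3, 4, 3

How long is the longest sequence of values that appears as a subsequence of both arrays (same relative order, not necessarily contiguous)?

Pick 5 [1,1], then 5 [2,2], then 4 [6,4], then 6 [7,5], then 3 [9,6], then 4 [10,7], then 3 [11,8]; all 7 values appear in both, in order, and the DP table's final entry dp[11][8] is also 7, so no common subsequence is longer.

7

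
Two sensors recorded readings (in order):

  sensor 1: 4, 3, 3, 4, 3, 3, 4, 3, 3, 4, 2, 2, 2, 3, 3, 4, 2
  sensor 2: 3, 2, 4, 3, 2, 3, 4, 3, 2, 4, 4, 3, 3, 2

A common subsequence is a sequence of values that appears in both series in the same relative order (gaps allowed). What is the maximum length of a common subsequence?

One common subsequence of length 10: 4 at sensor 1[1]=sensor 2[3], 3 at sensor 1[2]=sensor 2[4], 3 at sensor 1[3]=sensor 2[6], 4 at sensor 1[4]=sensor 2[7], 3 at sensor 1[5]=sensor 2[8], 4 at sensor 1[7]=sensor 2[10], 4 at sensor 1[10]=sensor 2[11], 3 at sensor 1[14]=sensor 2[12], 3 at sensor 1[15]=sensor 2[13], 2 at sensor 1[17]=sensor 2[14]. dp[17][14] = 10 confirms this is the maximum.

10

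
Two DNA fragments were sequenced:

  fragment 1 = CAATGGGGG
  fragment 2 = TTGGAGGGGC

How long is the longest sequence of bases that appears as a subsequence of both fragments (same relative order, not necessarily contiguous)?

6

Let dp[i][j] be the LCS length of the first i bases of fragment 1 and the first j bases of fragment 2. dp[i][j] = dp[i-1][j-1]+1 when the i-th and j-th bases match, else max(dp[i-1][j], dp[i][j-1]).
    ·  T  T  G  G  A  G  G  G  G  C
 ·  0  0  0  0  0  0  0  0  0  0  0
 C  0  0  0  0  0  0  0  0  0  0  1
 A  0  0  0  0  0  1  1  1  1  1  1
 A  0  0  0  0  0  1  1  1  1  1  1
 T  0  1  1  1  1  1  1  1  1  1  1
 G  0  1  1  2  2  2  2  2  2  2  2
 G  0  1  1  2  3  3  3  3  3  3  3
 G  0  1  1  2  3  3  4  4  4  4  4
 G  0  1  1  2  3  3  4  5  5  5  5
 G  0  1  1  2  3  3  4  5  6  6  6
dp[9][10] = 6. One LCS (by backtracking along matches): TGGGGG.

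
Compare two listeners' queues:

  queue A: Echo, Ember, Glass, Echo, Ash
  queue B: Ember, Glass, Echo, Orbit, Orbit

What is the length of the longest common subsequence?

Pick Ember [2,1], Glass [3,2], Echo [4,3]; all 3 songs appear in both, in order. Since dp[5][5] = 3, nothing longer is possible.

3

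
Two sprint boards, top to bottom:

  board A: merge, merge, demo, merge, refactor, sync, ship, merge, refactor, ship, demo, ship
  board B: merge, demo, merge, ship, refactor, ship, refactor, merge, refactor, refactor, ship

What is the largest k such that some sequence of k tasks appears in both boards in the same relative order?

Match merge at board A[2]=board B[1]; then demo at board A[3]=board B[2]; then merge at board A[4]=board B[3]; then refactor at board A[5]=board B[5]; then ship at board A[7]=board B[6]; then merge at board A[8]=board B[8]; then refactor at board A[9]=board B[10]; then ship at board A[12]=board B[11] — 8 tasks in the same relative order in both, and the DP table's final entry dp[12][11] is also 8, so no common subsequence is longer.

8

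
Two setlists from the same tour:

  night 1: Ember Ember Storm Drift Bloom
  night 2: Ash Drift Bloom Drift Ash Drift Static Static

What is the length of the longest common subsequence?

2

Match Drift at night 1[4]=night 2[2]; then Bloom at night 1[5]=night 2[3] — 2 songs in the same relative order in both. The LCS DP gives dp[5][8] = 2, so this is optimal.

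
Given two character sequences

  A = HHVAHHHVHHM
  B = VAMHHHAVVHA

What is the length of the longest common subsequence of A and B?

7

Pick V (A #3, B #1) → A (A #4, B #2) → H (A #5, B #4) → H (A #6, B #5) → H (A #7, B #6) → V (A #8, B #9) → H (A #9, B #10); all 7 characters appear in both, in order. dp[11][11] = 7 confirms this is the maximum.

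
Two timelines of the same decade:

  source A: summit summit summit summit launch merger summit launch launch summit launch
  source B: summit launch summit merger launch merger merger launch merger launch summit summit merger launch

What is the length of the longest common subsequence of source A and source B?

8

One common subsequence of length 8: summit [1,1], summit [2,3], launch [5,5], merger [6,7], launch [8,8], launch [9,10], summit [10,12], launch [11,14]. dp[11][14] = 8 confirms this is the maximum.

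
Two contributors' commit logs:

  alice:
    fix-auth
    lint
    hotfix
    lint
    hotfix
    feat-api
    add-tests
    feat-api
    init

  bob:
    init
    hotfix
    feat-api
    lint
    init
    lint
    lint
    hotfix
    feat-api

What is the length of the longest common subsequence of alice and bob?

4

Match lint at alice[2]=bob[6] → lint at alice[4]=bob[7] → hotfix at alice[5]=bob[8] → feat-api at alice[8]=bob[9] — 4 commits in the same relative order in both, and the DP table's final entry dp[9][9] is also 4, so no common subsequence is longer.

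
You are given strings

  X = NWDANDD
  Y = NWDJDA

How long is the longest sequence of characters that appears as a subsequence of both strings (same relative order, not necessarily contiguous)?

4

Pick N (X #1, Y #1); then W (X #2, Y #2); then D (X #3, Y #5); then A (X #4, Y #6); all 4 characters appear in both, in order. dp[7][6] = 4 confirms this is the maximum.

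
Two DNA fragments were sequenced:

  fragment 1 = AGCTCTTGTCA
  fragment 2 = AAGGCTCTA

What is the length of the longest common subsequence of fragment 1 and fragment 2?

7

Match A (fragment 1 #1, fragment 2 #2); then G (fragment 1 #2, fragment 2 #4); then C (fragment 1 #3, fragment 2 #5); then T (fragment 1 #4, fragment 2 #6); then C (fragment 1 #5, fragment 2 #7); then T (fragment 1 #9, fragment 2 #8); then A (fragment 1 #11, fragment 2 #9) — 7 bases in the same relative order in both. The LCS DP gives dp[11][9] = 7, so this is optimal.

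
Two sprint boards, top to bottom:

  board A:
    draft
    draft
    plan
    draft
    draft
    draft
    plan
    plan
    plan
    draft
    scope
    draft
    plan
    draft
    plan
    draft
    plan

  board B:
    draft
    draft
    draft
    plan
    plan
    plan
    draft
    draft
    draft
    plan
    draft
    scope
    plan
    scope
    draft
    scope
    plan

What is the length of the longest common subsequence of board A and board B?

13

Match draft [4,1], draft [5,2], draft [6,3], plan [7,4], plan [8,5], plan [9,6], draft [10,8], draft [12,9], plan [13,10], draft [14,11], plan [15,13], draft [16,15], plan [17,17] — 13 tasks in the same relative order in both, and the DP table's final entry dp[17][17] is also 13, so no common subsequence is longer.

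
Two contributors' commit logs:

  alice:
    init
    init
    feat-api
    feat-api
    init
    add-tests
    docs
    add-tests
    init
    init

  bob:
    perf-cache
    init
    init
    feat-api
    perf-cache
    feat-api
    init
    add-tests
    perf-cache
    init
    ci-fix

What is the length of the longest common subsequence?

7

One common subsequence of length 7: init [1,2], then init [2,3], then feat-api [3,4], then feat-api [4,6], then init [5,7], then add-tests [6,8], then init [9,10]. The LCS DP gives dp[10][11] = 7, so this is optimal.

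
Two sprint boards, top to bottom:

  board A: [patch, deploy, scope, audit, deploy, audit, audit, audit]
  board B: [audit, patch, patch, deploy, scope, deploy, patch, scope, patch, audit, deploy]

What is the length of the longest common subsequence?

5

One common subsequence of length 5: patch at board A[1]=board B[3] → deploy at board A[2]=board B[6] → scope at board A[3]=board B[8] → audit at board A[4]=board B[10] → deploy at board A[5]=board B[11]. The LCS DP gives dp[8][11] = 5, so this is optimal.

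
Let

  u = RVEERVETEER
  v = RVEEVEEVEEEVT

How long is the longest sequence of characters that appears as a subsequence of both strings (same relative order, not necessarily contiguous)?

Taking R (u #1, v #1), then V (u #2, v #5), then E (u #3, v #6), then E (u #4, v #7), then V (u #6, v #8), then E (u #7, v #9), then E (u #9, v #10), then E (u #10, v #11) gives a common subsequence of length 8. dp[11][13] = 8 confirms this is the maximum.

8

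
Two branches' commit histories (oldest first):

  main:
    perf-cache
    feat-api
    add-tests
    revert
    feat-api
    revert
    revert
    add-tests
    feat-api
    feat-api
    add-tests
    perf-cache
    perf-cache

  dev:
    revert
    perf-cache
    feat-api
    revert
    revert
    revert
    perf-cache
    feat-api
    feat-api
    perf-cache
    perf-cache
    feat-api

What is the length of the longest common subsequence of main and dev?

Pick perf-cache (main #1, dev #2) → feat-api (main #2, dev #3) → revert (main #4, dev #4) → revert (main #6, dev #5) → revert (main #7, dev #6) → feat-api (main #9, dev #8) → feat-api (main #10, dev #9) → perf-cache (main #12, dev #10) → perf-cache (main #13, dev #11); all 9 commits appear in both, in order. The LCS DP gives dp[13][12] = 9, so this is optimal.

9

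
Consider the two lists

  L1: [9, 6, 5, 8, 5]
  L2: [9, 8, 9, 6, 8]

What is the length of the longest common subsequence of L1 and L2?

Pick 9 (L1 #1, L2 #3), 6 (L1 #2, L2 #4), 8 (L1 #4, L2 #5); all 3 values appear in both, in order. dp[5][5] = 3 confirms this is the maximum.

3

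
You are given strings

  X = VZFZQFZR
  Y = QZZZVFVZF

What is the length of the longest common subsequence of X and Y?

One common subsequence of length 4: V (X #1, Y #5), F (X #3, Y #6), Z (X #4, Y #8), F (X #6, Y #9), and the DP table's final entry dp[8][9] is also 4, so no common subsequence is longer.

4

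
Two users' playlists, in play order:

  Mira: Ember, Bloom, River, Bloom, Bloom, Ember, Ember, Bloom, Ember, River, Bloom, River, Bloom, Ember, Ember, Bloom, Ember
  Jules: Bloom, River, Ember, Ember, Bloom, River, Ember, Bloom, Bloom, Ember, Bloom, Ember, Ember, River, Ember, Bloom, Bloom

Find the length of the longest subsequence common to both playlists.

Match Ember at Mira[1]=Jules[4], then Bloom at Mira[2]=Jules[5], then River at Mira[3]=Jules[6], then Bloom at Mira[4]=Jules[8], then Bloom at Mira[5]=Jules[9], then Ember at Mira[6]=Jules[10], then Ember at Mira[7]=Jules[12], then Ember at Mira[9]=Jules[13], then River at Mira[10]=Jules[14], then Bloom at Mira[13]=Jules[16], then Bloom at Mira[16]=Jules[17] — 11 songs in the same relative order in both. Since dp[17][17] = 11, nothing longer is possible.

11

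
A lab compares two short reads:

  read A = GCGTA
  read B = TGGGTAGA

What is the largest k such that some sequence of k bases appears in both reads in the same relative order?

4

Match G (read A #1, read B #3); then G (read A #3, read B #4); then T (read A #4, read B #5); then A (read A #5, read B #8) — 4 bases in the same relative order in both. Since dp[5][8] = 4, nothing longer is possible.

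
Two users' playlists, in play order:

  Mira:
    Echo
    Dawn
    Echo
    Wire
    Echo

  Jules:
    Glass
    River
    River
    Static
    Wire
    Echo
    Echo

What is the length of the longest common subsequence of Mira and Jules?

Pick Echo (Mira #3, Jules #6) → Echo (Mira #5, Jules #7); all 2 songs appear in both, in order. The LCS DP gives dp[5][7] = 2, so this is optimal.

2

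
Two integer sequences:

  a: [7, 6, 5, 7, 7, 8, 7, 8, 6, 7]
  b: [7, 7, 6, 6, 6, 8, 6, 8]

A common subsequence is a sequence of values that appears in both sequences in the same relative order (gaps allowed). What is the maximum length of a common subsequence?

4

Let dp[i][j] be the LCS length of the first i values of a and the first j values of b. dp[i][j] = dp[i-1][j-1]+1 when the i-th and j-th values match, else max(dp[i-1][j], dp[i][j-1]).
    ·  7  7  6  6  6  8  6  8
 ·  0  0  0  0  0  0  0  0  0
 7  0  1  1  1  1  1  1  1  1
 6  0  1  1  2  2  2  2  2  2
 5  0  1  1  2  2  2  2  2  2
 7  0  1  2  2  2  2  2  2  2
 7  0  1  2  2  2  2  2  2  2
 8  0  1  2  2  2  2  3  3  3
 7  0  1  2  2  2  2  3  3  3
 8  0  1  2  2  2  2  3  3  4
 6  0  1  2  3  3  3  3  4  4
 7  0  1  2  3  3  3  3  4  4
dp[10][8] = 4. One LCS (by backtracking along matches): 7, 6, 8, 8.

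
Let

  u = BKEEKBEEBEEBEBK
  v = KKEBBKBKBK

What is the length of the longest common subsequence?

7

Pick K [2,2], E [4,3], B [6,4], B [9,5], B [12,7], B [14,9], K [15,10]; all 7 characters appear in both, in order, and the DP table's final entry dp[15][10] is also 7, so no common subsequence is longer.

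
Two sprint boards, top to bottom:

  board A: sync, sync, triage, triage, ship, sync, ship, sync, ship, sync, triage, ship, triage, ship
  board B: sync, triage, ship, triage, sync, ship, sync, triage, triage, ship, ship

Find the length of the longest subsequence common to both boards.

9

Match sync [2,1] → triage [3,2] → triage [4,4] → sync [6,5] → ship [7,6] → sync [8,7] → triage [11,9] → ship [12,10] → ship [14,11] — 9 tasks in the same relative order in both. The LCS DP gives dp[14][11] = 9, so this is optimal.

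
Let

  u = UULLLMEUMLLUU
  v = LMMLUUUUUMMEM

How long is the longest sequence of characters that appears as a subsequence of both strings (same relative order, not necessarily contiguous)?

One common subsequence of length 6: L [5,1], M [6,2], M [9,3], L [10,4], U [12,8], U [13,9]. Since dp[13][13] = 6, nothing longer is possible.

6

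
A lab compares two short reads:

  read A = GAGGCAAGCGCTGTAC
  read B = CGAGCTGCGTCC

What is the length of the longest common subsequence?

9

Match G at read A[1]=read B[2], then A at read A[2]=read B[3], then G at read A[4]=read B[4], then C at read A[5]=read B[5], then G at read A[8]=read B[7], then C at read A[9]=read B[8], then G at read A[10]=read B[9], then C at read A[11]=read B[11], then C at read A[16]=read B[12] — 9 bases in the same relative order in both, and the DP table's final entry dp[16][12] is also 9, so no common subsequence is longer.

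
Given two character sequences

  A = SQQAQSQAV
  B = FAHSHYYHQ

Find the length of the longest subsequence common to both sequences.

Match A at A[4]=B[2]; then S at A[6]=B[4]; then Q at A[7]=B[9] — 3 characters in the same relative order in both. dp[9][9] = 3 confirms this is the maximum.

3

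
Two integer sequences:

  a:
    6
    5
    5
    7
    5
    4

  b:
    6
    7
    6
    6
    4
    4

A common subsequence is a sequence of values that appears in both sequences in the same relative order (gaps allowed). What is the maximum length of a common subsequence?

One common subsequence of length 3: 6 [1,1], 7 [4,2], 4 [6,6]. Since dp[6][6] = 3, nothing longer is possible.

3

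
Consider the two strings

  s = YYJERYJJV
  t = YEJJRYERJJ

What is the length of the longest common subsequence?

6

Let dp[i][j] be the LCS length of the first i characters of s and the first j characters of t. dp[i][j] = dp[i-1][j-1]+1 when the i-th and j-th characters match, else max(dp[i-1][j], dp[i][j-1]).
    ·  Y  E  J  J  R  Y  E  R  J  J
 ·  0  0  0  0  0  0  0  0  0  0  0
 Y  0  1  1  1  1  1  1  1  1  1  1
 Y  0  1  1  1  1  1  2  2  2  2  2
 J  0  1  1  2  2  2  2  2  2  3  3
 E  0  1  2  2  2  2  2  3  3  3  3
 R  0  1  2  2  2  3  3  3  4  4  4
 Y  0  1  2  2  2  3  4  4  4  4  4
 J  0  1  2  3  3  3  4  4  4  5  5
 J  0  1  2  3  4  4  4  4  4  5  6
 V  0  1  2  3  4  4  4  4  4  5  6
dp[9][10] = 6. One LCS (by backtracking along matches): YYERJJ.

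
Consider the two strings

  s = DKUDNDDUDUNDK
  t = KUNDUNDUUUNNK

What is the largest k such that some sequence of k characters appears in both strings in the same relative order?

9

One common subsequence of length 9: K (s #2, t #1); then U (s #3, t #2); then D (s #4, t #4); then N (s #5, t #6); then D (s #6, t #7); then U (s #8, t #9); then U (s #10, t #10); then N (s #11, t #12); then K (s #13, t #13). Since dp[13][13] = 9, nothing longer is possible.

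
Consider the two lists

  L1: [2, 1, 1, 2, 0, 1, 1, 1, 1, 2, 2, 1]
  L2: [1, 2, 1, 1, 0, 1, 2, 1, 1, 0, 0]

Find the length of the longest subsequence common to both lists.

7

Let dp[i][j] be the LCS length of the first i values of L1 and the first j values of L2. dp[i][j] = dp[i-1][j-1]+1 when the i-th and j-th values match, else max(dp[i-1][j], dp[i][j-1]).
    ·  1  2  1  1  0  1  2  1  1  0  0
 ·  0  0  0  0  0  0  0  0  0  0  0  0
 2  0  0  1  1  1  1  1  1  1  1  1  1
 1  0  1  1  2  2  2  2  2  2  2  2  2
 1  0  1  1  2  3  3  3  3  3  3  3  3
 2  0  1  2  2  3  3  3  4  4  4  4  4
 0  0  1  2  2  3  4  4  4  4  4  5  5
 1  0  1  2  3  3  4  5  5  5  5  5  5
 1  0  1  2  3  4  4  5  5  6  6  6  6
 1  0  1  2  3  4  4  5  5  6  7  7  7
 1  0  1  2  3  4  4  5  5  6  7  7  7
 2  0  1  2  3  4  4  5  6  6  7  7  7
 2  0  1  2  3  4  4  5  6  6  7  7  7
 1  0  1  2  3  4  4  5  6  7  7  7  7
dp[12][11] = 7. One LCS (by backtracking along matches): 2, 1, 1, 0, 1, 1, 1.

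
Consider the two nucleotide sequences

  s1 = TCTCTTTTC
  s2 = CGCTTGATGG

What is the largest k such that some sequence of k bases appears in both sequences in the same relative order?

5

Let dp[i][j] be the LCS length of the first i bases of s1 and the first j bases of s2. dp[i][j] = dp[i-1][j-1]+1 when the i-th and j-th bases match, else max(dp[i-1][j], dp[i][j-1]).
    ·  C  G  C  T  T  G  A  T  G  G
 ·  0  0  0  0  0  0  0  0  0  0  0
 T  0  0  0  0  1  1  1  1  1  1  1
 C  0  1  1  1  1  1  1  1  1  1  1
 T  0  1  1  1  2  2  2  2  2  2  2
 C  0  1  1  2  2  2  2  2  2  2  2
 T  0  1  1  2  3  3  3  3  3  3  3
 T  0  1  1  2  3  4  4  4  4  4  4
 T  0  1  1  2  3  4  4  4  5  5  5
 T  0  1  1  2  3  4  4  4  5  5  5
 C  0  1  1  2  3  4  4  4  5  5  5
dp[9][10] = 5. One LCS (by backtracking along matches): CCTTT.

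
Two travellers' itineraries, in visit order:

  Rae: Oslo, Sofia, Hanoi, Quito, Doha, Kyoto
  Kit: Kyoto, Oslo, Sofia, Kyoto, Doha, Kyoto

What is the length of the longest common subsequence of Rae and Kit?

Taking Oslo at Rae[1]=Kit[2] → Sofia at Rae[2]=Kit[3] → Doha at Rae[5]=Kit[5] → Kyoto at Rae[6]=Kit[6] gives a common subsequence of length 4, and the DP table's final entry dp[6][6] is also 4, so no common subsequence is longer.

4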